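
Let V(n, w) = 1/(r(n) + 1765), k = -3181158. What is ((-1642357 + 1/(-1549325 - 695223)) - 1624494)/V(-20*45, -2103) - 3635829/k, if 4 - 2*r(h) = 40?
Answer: -2263934532341419094099/396681212588 ≈ -5.7072e+9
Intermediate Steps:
r(h) = -18 (r(h) = 2 - ½*40 = 2 - 20 = -18)
V(n, w) = 1/1747 (V(n, w) = 1/(-18 + 1765) = 1/1747)
((-1642357 + 1/(-1549325 - 695223)) - 1624494)/V(-20*45, -2103) - 3635829/k = ((-1642357 + 1/(-1549325 - 695223)) - 1624494)/(1/1747) - 3635829/(-3181158) = ((-1642357 + 1/(-2244548)) - 1624494)*1747 - 3635829*(-1/3181158) = ((-1642357 - 1/2244548) - 1624494)*1747 + 403981/353462 = (-3686349119637/2244548 - 1624494)*1747 + 403981/353462 = -7332603878349/2244548*1747 + 403981/353462 = -12810058975475703/2244548 + 403981/353462 = -2263934532341419094099/396681212588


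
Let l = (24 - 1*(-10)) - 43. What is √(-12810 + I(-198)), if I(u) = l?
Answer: I*√12819 ≈ 113.22*I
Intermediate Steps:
l = -9 (l = (24 + 10) - 43 = 34 - 43 = -9)
I(u) = -9
√(-12810 + I(-198)) = √(-12810 - 9) = √(-12819) = I*√12819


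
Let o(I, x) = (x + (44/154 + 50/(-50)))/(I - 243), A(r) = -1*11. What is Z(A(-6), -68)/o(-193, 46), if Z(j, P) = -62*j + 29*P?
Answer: 3937080/317 ≈ 12420.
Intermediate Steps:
A(r) = -11
o(I, x) = (-5/7 + x)/(-243 + I) (o(I, x) = (x + (44*(1/154) + 50*(-1/50)))/(-243 + I) = (x + (2/7 - 1))/(-243 + I) = (x - 5/7)/(-243 + I) = (-5/7 + x)/(-243 + I))
Z(A(-6), -68)/o(-193, 46) = (-62*(-11) + 29*(-68))/(((-5/7 + 46)/(-243 - 193))) = (682 - 1972)/(((317/7)/(-436))) = -1290/((-1/436*317/7)) = -1290/(-317/3052) = -1290*(-3052/317) = 3937080/317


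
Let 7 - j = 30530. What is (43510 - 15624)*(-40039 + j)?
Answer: -1967691932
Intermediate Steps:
j = -30523 (j = 7 - 1*30530 = 7 - 30530 = -30523)
(43510 - 15624)*(-40039 + j) = (43510 - 15624)*(-40039 - 30523) = 27886*(-70562) = -1967691932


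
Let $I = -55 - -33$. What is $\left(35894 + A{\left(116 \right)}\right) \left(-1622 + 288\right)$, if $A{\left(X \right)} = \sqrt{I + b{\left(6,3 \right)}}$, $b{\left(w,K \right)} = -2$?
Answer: $-47882596 - 2668 i \sqrt{6} \approx -4.7883 \cdot 10^{7} - 6535.2 i$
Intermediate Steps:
$I = -22$ ($I = -55 + 33 = -22$)
$A{\left(X \right)} = 2 i \sqrt{6}$ ($A{\left(X \right)} = \sqrt{-22 - 2} = \sqrt{-24} = 2 i \sqrt{6}$)
$\left(35894 + A{\left(116 \right)}\right) \left(-1622 + 288\right) = \left(35894 + 2 i \sqrt{6}\right) \left(-1622 + 288\right) = \left(35894 + 2 i \sqrt{6}\right) \left(-1334\right) = -47882596 - 2668 i \sqrt{6}$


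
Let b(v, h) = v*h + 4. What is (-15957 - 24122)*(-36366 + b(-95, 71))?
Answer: 1727685453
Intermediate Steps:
b(v, h) = 4 + h*v (b(v, h) = h*v + 4 = 4 + h*v)
(-15957 - 24122)*(-36366 + b(-95, 71)) = (-15957 - 24122)*(-36366 + (4 + 71*(-95))) = -40079*(-36366 + (4 - 6745)) = -40079*(-36366 - 6741) = -40079*(-43107) = 1727685453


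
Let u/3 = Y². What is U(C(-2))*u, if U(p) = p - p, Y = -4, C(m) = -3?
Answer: 0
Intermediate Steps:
U(p) = 0
u = 48 (u = 3*(-4)² = 3*16 = 48)
U(C(-2))*u = 0*48 = 0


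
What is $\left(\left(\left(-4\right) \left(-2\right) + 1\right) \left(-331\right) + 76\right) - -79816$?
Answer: $76913$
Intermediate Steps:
$\left(\left(\left(-4\right) \left(-2\right) + 1\right) \left(-331\right) + 76\right) - -79816 = \left(\left(8 + 1\right) \left(-331\right) + 76\right) + 79816 = \left(9 \left(-331\right) + 76\right) + 79816 = \left(-2979 + 76\right) + 79816 = -2903 + 79816 = 76913$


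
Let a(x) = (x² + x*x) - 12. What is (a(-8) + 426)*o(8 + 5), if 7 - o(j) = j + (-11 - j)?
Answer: 9756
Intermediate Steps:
a(x) = -12 + 2*x² (a(x) = (x² + x²) - 12 = 2*x² - 12 = -12 + 2*x²)
o(j) = 18 (o(j) = 7 - (j + (-11 - j)) = 7 - 1*(-11) = 7 + 11 = 18)
(a(-8) + 426)*o(8 + 5) = ((-12 + 2*(-8)²) + 426)*18 = ((-12 + 2*64) + 426)*18 = ((-12 + 128) + 426)*18 = (116 + 426)*18 = 542*18 = 9756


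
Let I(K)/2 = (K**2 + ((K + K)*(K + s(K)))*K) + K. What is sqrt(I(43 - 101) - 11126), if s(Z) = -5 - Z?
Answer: I*sqrt(71794) ≈ 267.94*I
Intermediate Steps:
I(K) = -18*K**2 + 2*K (I(K) = 2*((K**2 + ((K + K)*(K + (-5 - K)))*K) + K) = 2*((K**2 + ((2*K)*(-5))*K) + K) = 2*((K**2 + (-10*K)*K) + K) = 2*((K**2 - 10*K**2) + K) = 2*(-9*K**2 + K) = 2*(K - 9*K**2) = -18*K**2 + 2*K)
sqrt(I(43 - 101) - 11126) = sqrt(2*(43 - 101)*(1 - 9*(43 - 101)) - 11126) = sqrt(2*(-58)*(1 - 9*(-58)) - 11126) = sqrt(2*(-58)*(1 + 522) - 11126) = sqrt(2*(-58)*523 - 11126) = sqrt(-60668 - 11126) = sqrt(-71794) = I*sqrt(71794)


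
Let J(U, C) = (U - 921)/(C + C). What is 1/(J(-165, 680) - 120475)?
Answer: -680/81923543 ≈ -8.3004e-6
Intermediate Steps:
J(U, C) = (-921 + U)/(2*C) (J(U, C) = (-921 + U)/((2*C)) = (-921 + U)*(1/(2*C)) = (-921 + U)/(2*C))
1/(J(-165, 680) - 120475) = 1/((½)*(-921 - 165)/680 - 120475) = 1/((½)*(1/680)*(-1086) - 120475) = 1/(-543/680 - 120475) = 1/(-81923543/680) = -680/81923543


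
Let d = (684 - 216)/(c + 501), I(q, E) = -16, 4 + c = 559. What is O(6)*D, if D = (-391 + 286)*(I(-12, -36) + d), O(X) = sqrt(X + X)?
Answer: 143745*sqrt(3)/44 ≈ 5658.5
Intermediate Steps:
c = 555 (c = -4 + 559 = 555)
O(X) = sqrt(2)*sqrt(X) (O(X) = sqrt(2*X) = sqrt(2)*sqrt(X))
d = 39/88 (d = (684 - 216)/(555 + 501) = 468/1056 = 468*(1/1056) = 39/88 ≈ 0.44318)
D = 143745/88 (D = (-391 + 286)*(-16 + 39/88) = -105*(-1369/88) = 143745/88 ≈ 1633.5)
O(6)*D = (sqrt(2)*sqrt(6))*(143745/88) = (2*sqrt(3))*(143745/88) = 143745*sqrt(3)/44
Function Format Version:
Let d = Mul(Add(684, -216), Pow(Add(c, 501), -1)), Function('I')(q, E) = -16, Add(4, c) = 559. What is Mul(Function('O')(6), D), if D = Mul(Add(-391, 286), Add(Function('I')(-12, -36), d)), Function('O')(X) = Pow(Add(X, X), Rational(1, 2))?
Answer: Mul(Rational(143745, 44), Pow(3, Rational(1, 2))) ≈ 5658.5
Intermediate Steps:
c = 555 (c = Add(-4, 559) = 555)
Function('O')(X) = Mul(Pow(2, Rational(1, 2)), Pow(X, Rational(1, 2))) (Function('O')(X) = Pow(Mul(2, X), Rational(1, 2)) = Mul(Pow(2, Rational(1, 2)), Pow(X, Rational(1, 2))))
d = Rational(39, 88) (d = Mul(Add(684, -216), Pow(Add(555, 501), -1)) = Mul(468, Pow(1056, -1)) = Mul(468, Rational(1, 1056)) = Rational(39, 88) ≈ 0.44318)
D = Rational(143745, 88) (D = Mul(Add(-391, 286), Add(-16, Rational(39, 88))) = Mul(-105, Rational(-1369, 88)) = Rational(143745, 88) ≈ 1633.5)
Mul(Function('O')(6), D) = Mul(Mul(Pow(2, Rational(1, 2)), Pow(6, Rational(1, 2))), Rational(143745, 88)) = Mul(Mul(2, Pow(3, Rational(1, 2))), Rational(143745, 88)) = Mul(Rational(143745, 44), Pow(3, Rational(1, 2)))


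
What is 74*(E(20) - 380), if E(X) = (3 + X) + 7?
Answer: -25900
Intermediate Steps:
E(X) = 10 + X
74*(E(20) - 380) = 74*((10 + 20) - 380) = 74*(30 - 380) = 74*(-350) = -25900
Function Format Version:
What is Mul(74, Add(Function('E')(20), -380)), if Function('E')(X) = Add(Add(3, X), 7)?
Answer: -25900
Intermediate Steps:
Function('E')(X) = Add(10, X)
Mul(74, Add(Function('E')(20), -380)) = Mul(74, Add(Add(10, 20), -380)) = Mul(74, Add(30, -380)) = Mul(74, -350) = -25900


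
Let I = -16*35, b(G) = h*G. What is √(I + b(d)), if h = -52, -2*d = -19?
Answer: I*√1054 ≈ 32.465*I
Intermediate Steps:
d = 19/2 (d = -½*(-19) = 19/2 ≈ 9.5000)
b(G) = -52*G
I = -560 (I = -1*560 = -560)
√(I + b(d)) = √(-560 - 52*19/2) = √(-560 - 494) = √(-1054) = I*√1054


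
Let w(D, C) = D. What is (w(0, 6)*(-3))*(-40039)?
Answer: 0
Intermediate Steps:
(w(0, 6)*(-3))*(-40039) = (0*(-3))*(-40039) = 0*(-40039) = 0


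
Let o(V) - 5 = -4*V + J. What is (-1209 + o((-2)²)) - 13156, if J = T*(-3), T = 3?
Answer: -14385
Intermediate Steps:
J = -9 (J = 3*(-3) = -9)
o(V) = -4 - 4*V (o(V) = 5 + (-4*V - 9) = 5 + (-9 - 4*V) = -4 - 4*V)
(-1209 + o((-2)²)) - 13156 = (-1209 + (-4 - 4*(-2)²)) - 13156 = (-1209 + (-4 - 4*4)) - 13156 = (-1209 + (-4 - 16)) - 13156 = (-1209 - 20) - 13156 = -1229 - 13156 = -14385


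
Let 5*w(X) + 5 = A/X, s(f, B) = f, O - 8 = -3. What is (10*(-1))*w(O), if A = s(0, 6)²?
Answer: 10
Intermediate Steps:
O = 5 (O = 8 - 3 = 5)
A = 0 (A = 0² = 0)
w(X) = -1 (w(X) = -1 + (0/X)/5 = -1 + (⅕)*0 = -1 + 0 = -1)
(10*(-1))*w(O) = (10*(-1))*(-1) = -10*(-1) = 10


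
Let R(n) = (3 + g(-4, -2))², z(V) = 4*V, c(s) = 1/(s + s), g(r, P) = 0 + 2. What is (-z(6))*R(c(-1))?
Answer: -600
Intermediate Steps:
g(r, P) = 2
c(s) = 1/(2*s)
R(n) = 25 (R(n) = (3 + 2)² = 5² = 25)
(-z(6))*R(c(-1)) = -4*6*25 = -1*24*25 = -24*25 = -600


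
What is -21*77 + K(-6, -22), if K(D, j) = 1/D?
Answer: -9703/6 ≈ -1617.2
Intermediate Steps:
-21*77 + K(-6, -22) = -21*77 + 1/(-6) = -1617 - ⅙ = -9703/6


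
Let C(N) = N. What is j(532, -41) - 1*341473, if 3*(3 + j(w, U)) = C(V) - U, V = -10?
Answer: -1024397/3 ≈ -3.4147e+5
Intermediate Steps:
j(w, U) = -19/3 - U/3 (j(w, U) = -3 + (-10 - U)/3 = -3 + (-10/3 - U/3) = -19/3 - U/3)
j(532, -41) - 1*341473 = (-19/3 - 1/3*(-41)) - 1*341473 = (-19/3 + 41/3) - 341473 = 22/3 - 341473 = -1024397/3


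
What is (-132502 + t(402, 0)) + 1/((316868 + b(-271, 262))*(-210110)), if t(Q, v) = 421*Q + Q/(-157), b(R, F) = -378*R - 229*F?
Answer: 435433808266578483/11852590009160 ≈ 36737.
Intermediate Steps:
t(Q, v) = 66096*Q/157 (t(Q, v) = 421*Q + Q*(-1/157) = 421*Q - Q/157 = 66096*Q/157)
(-132502 + t(402, 0)) + 1/((316868 + b(-271, 262))*(-210110)) = (-132502 + (66096/157)*402) + 1/((316868 + (-378*(-271) - 229*262))*(-210110)) = (-132502 + 26570592/157) - 1/210110/(316868 + (102438 - 59998)) = 5767778/157 - 1/210110/(316868 + 42440) = 5767778/157 - 1/210110/359308 = 5767778/157 + (1/359308)*(-1/210110) = 5767778/157 - 1/75494203880 = 435433808266578483/11852590009160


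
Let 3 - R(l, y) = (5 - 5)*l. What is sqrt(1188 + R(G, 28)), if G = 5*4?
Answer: sqrt(1191) ≈ 34.511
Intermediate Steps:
G = 20
R(l, y) = 3 (R(l, y) = 3 - (5 - 5)*l = 3 - 0*l = 3 - 1*0 = 3 + 0 = 3)
sqrt(1188 + R(G, 28)) = sqrt(1188 + 3) = sqrt(1191)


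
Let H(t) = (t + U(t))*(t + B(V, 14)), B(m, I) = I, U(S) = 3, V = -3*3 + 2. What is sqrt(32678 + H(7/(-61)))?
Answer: sqrt(121743910)/61 ≈ 180.88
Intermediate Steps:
V = -7 (V = -9 + 2 = -7)
H(t) = (3 + t)*(14 + t) (H(t) = (t + 3)*(t + 14) = (3 + t)*(14 + t))
sqrt(32678 + H(7/(-61))) = sqrt(32678 + (42 + (7/(-61))**2 + 17*(7/(-61)))) = sqrt(32678 + (42 + (7*(-1/61))**2 + 17*(7*(-1/61)))) = sqrt(32678 + (42 + (-7/61)**2 + 17*(-7/61))) = sqrt(32678 + (42 + 49/3721 - 119/61)) = sqrt(32678 + 149072/3721) = sqrt(121743910/3721) = sqrt(121743910)/61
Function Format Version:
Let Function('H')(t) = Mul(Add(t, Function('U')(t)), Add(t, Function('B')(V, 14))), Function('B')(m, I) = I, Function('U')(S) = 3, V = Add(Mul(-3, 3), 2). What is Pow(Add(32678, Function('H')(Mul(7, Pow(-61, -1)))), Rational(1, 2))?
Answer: Mul(Rational(1, 61), Pow(121743910, Rational(1, 2))) ≈ 180.88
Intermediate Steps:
V = -7 (V = Add(-9, 2) = -7)
Function('H')(t) = Mul(Add(3, t), Add(14, t)) (Function('H')(t) = Mul(Add(t, 3), Add(t, 14)) = Mul(Add(3, t), Add(14, t)))
Pow(Add(32678, Function('H')(Mul(7, Pow(-61, -1)))), Rational(1, 2)) = Pow(Add(32678, Add(42, Pow(Mul(7, Pow(-61, -1)), 2), Mul(17, Mul(7, Pow(-61, -1))))), Rational(1, 2)) = Pow(Add(32678, Add(42, Pow(Mul(7, Rational(-1, 61)), 2), Mul(17, Mul(7, Rational(-1, 61))))), Rational(1, 2)) = Pow(Add(32678, Add(42, Pow(Rational(-7, 61), 2), Mul(17, Rational(-7, 61)))), Rational(1, 2)) = Pow(Add(32678, Add(42, Rational(49, 3721), Rational(-119, 61))), Rational(1, 2)) = Pow(Add(32678, Rational(149072, 3721)), Rational(1, 2)) = Pow(Rational(121743910, 3721), Rational(1, 2)) = Mul(Rational(1, 61), Pow(121743910, Rational(1, 2)))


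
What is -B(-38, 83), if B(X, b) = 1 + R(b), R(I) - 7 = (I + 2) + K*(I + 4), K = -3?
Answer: 168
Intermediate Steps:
R(I) = -3 - 2*I (R(I) = 7 + ((I + 2) - 3*(I + 4)) = 7 + ((2 + I) - 3*(4 + I)) = 7 + ((2 + I) + (-12 - 3*I)) = 7 + (-10 - 2*I) = -3 - 2*I)
B(X, b) = -2 - 2*b (B(X, b) = 1 + (-3 - 2*b) = -2 - 2*b)
-B(-38, 83) = -(-2 - 2*83) = -(-2 - 166) = -1*(-168) = 168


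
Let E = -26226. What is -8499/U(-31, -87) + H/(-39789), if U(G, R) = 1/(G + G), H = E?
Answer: 2329595812/4421 ≈ 5.2694e+5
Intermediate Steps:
H = -26226
U(G, R) = 1/(2*G)
-8499/U(-31, -87) + H/(-39789) = -8499/((½)/(-31)) - 26226/(-39789) = -8499/((½)*(-1/31)) - 26226*(-1/39789) = -8499/(-1/62) + 2914/4421 = -8499*(-62) + 2914/4421 = 526938 + 2914/4421 = 2329595812/4421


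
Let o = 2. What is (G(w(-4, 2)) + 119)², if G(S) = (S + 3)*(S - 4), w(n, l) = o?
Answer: 11881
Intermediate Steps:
w(n, l) = 2
G(S) = (-4 + S)*(3 + S) (G(S) = (3 + S)*(-4 + S) = (-4 + S)*(3 + S))
(G(w(-4, 2)) + 119)² = ((-12 + 2² - 1*2) + 119)² = ((-12 + 4 - 2) + 119)² = (-10 + 119)² = 109² = 11881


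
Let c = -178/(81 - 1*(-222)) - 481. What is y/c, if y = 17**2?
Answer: -87567/145921 ≈ -0.60010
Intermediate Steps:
y = 289
c = -145921/303 (c = -178/(81 + 222) - 481 = -178/303 - 481 = -145921/303 ≈ -481.59)
y/c = 289/(-145921/303) = 289*(-303/145921) = -87567/145921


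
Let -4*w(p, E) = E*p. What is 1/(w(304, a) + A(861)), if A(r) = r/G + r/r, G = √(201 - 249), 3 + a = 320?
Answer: 4*I/(-96364*I + 287*√3) ≈ -4.1508e-5 + 2.1412e-7*I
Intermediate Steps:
a = 317 (a = -3 + 320 = 317)
G = 4*I*√3 (G = √(-48) = 4*I*√3 ≈ 6.9282*I)
w(p, E) = -E*p/4
A(r) = 1 - I*r*√3/12 (A(r) = r/((4*I*√3)) + r/r = r*(-I*√3/12) + 1 = -I*r*√3/12 + 1 = 1 - I*r*√3/12)
1/(w(304, a) + A(861)) = 1/(-¼*317*304 + (1 - 1/12*I*861*√3)) = 1/(-24092 + (1 - 287*I*√3/4)) = 1/(-24091 - 287*I*√3/4)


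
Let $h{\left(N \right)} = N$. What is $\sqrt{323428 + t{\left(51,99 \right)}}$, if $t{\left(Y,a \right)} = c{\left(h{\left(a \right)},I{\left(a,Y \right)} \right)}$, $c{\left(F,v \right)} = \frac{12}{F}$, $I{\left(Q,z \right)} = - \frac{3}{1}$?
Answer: $\frac{2 \sqrt{88053306}}{33} \approx 568.71$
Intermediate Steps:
$I{\left(Q,z \right)} = -3$ ($I{\left(Q,z \right)} = \left(-3\right) 1 = -3$)
$t{\left(Y,a \right)} = \frac{12}{a}$
$\sqrt{323428 + t{\left(51,99 \right)}} = \sqrt{323428 + \frac{12}{99}} = \sqrt{323428 + 12 \cdot \frac{1}{99}} = \sqrt{323428 + \frac{4}{33}} = \sqrt{\frac{10673128}{33}} = \frac{2 \sqrt{88053306}}{33}$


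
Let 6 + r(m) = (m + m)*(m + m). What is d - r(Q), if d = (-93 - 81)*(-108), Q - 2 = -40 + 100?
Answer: 3422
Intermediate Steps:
Q = 62 (Q = 2 + (-40 + 100) = 2 + 60 = 62)
r(m) = -6 + 4*m² (r(m) = -6 + (m + m)*(m + m) = -6 + (2*m)*(2*m) = -6 + 4*m²)
d = 18792 (d = -174*(-108) = 18792)
d - r(Q) = 18792 - (-6 + 4*62²) = 18792 - (-6 + 4*3844) = 18792 - (-6 + 15376) = 18792 - 1*15370 = 18792 - 15370 = 3422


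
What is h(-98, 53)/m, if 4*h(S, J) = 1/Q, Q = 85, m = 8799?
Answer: 1/2991660 ≈ 3.3426e-7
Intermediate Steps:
h(S, J) = 1/340 (h(S, J) = (¼)/85 = (¼)*(1/85) = 1/340)
h(-98, 53)/m = (1/340)/8799 = (1/340)*(1/8799) = 1/2991660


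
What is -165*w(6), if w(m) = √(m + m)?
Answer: -330*√3 ≈ -571.58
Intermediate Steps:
w(m) = √2*√m (w(m) = √(2*m) = √2*√m)
-165*w(6) = -165*√2*√6 = -330*√3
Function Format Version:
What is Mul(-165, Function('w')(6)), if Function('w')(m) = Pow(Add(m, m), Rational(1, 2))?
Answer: Mul(-330, Pow(3, Rational(1, 2))) ≈ -571.58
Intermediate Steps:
Function('w')(m) = Mul(Pow(2, Rational(1, 2)), Pow(m, Rational(1, 2))) (Function('w')(m) = Pow(Mul(2, m), Rational(1, 2)) = Mul(Pow(2, Rational(1, 2)), Pow(m, Rational(1, 2))))
Mul(-165, Function('w')(6)) = Mul(-165, Mul(Pow(2, Rational(1, 2)), Pow(6, Rational(1, 2)))) = Mul(-165, Mul(2, Pow(3, Rational(1, 2)))) = Mul(-330, Pow(3, Rational(1, 2)))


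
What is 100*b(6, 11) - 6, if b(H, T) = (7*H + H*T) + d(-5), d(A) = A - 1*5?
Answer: 9794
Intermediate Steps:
d(A) = -5 + A (d(A) = A - 5 = -5 + A)
b(H, T) = -10 + 7*H + H*T (b(H, T) = (7*H + H*T) + (-5 - 5) = (7*H + H*T) - 10 = -10 + 7*H + H*T)
100*b(6, 11) - 6 = 100*(-10 + 7*6 + 6*11) - 6 = 100*(-10 + 42 + 66) - 6 = 100*98 - 6 = 9800 - 6 = 9794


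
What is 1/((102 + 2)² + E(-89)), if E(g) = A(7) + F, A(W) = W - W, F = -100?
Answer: 1/10716 ≈ 9.3318e-5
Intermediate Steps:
A(W) = 0
E(g) = -100 (E(g) = 0 - 100 = -100)
1/((102 + 2)² + E(-89)) = 1/((102 + 2)² - 100) = 1/(104² - 100) = 1/(10816 - 100) = 1/10716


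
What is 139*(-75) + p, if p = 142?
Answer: -10283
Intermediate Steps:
139*(-75) + p = 139*(-75) + 142 = -10425 + 142 = -10283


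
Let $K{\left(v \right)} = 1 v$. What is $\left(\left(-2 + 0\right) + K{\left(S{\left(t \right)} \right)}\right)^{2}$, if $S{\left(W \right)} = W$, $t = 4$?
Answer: $4$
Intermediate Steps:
$K{\left(v \right)} = v$
$\left(\left(-2 + 0\right) + K{\left(S{\left(t \right)} \right)}\right)^{2} = \left(\left(-2 + 0\right) + 4\right)^{2} = \left(-2 + 4\right)^{2} = 2^{2} = 4$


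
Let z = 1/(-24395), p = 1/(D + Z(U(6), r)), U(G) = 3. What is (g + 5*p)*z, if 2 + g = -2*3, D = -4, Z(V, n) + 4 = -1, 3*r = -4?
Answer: 11/31365 ≈ 0.00035071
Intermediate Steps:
r = -4/3 (r = (⅓)*(-4) = -4/3 ≈ -1.3333)
Z(V, n) = -5 (Z(V, n) = -4 - 1 = -5)
g = -8 (g = -2 - 2*3 = -2 - 6 = -8)
p = -⅑ (p = 1/(-4 - 5) = 1/(-9) = -⅑ ≈ -0.11111)
z = -1/24395 ≈ -4.0992e-5
(g + 5*p)*z = (-8 + 5*(-⅑))*(-1/24395) = (-8 - 5/9)*(-1/24395) = -77/9*(-1/24395) = 11/31365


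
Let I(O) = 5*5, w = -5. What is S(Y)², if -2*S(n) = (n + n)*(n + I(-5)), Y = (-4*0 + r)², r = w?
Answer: 1562500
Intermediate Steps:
I(O) = 25
r = -5
Y = 25 (Y = (-4*0 - 5)² = (0 - 5)² = (-5)² = 25)
S(n) = -n*(25 + n) (S(n) = -(n + n)*(n + 25)/2 = -2*n*(25 + n)/2 = -n*(25 + n))
S(Y)² = (-1*25*(25 + 25))² = (-1*25*50)² = (-1250)² = 1562500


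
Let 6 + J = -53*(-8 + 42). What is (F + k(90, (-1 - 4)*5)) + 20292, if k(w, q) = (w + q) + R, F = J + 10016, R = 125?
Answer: 28690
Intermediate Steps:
J = -1808 (J = -6 - 53*(-8 + 42) = -6 - 53*34 = -6 - 1802 = -1808)
F = 8208 (F = -1808 + 10016 = 8208)
k(w, q) = 125 + q + w (k(w, q) = (w + q) + 125 = (q + w) + 125 = 125 + q + w)
(F + k(90, (-1 - 4)*5)) + 20292 = (8208 + (125 + (-1 - 4)*5 + 90)) + 20292 = (8208 + (125 - 5*5 + 90)) + 20292 = (8208 + (125 - 25 + 90)) + 20292 = (8208 + 190) + 20292 = 8398 + 20292 = 28690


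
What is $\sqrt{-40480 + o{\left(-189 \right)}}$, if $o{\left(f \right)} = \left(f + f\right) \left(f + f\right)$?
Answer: $2 \sqrt{25601} \approx 320.01$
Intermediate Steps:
$o{\left(f \right)} = 4 f^{2}$ ($o{\left(f \right)} = 2 f 2 f = 4 f^{2}$)
$\sqrt{-40480 + o{\left(-189 \right)}} = \sqrt{-40480 + 4 \left(-189\right)^{2}} = \sqrt{-40480 + 4 \cdot 35721} = \sqrt{-40480 + 142884} = \sqrt{102404} = 2 \sqrt{25601}$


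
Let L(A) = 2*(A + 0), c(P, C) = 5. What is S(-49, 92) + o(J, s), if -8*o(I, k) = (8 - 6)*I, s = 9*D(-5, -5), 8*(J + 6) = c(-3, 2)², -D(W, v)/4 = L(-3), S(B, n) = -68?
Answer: -2153/32 ≈ -67.281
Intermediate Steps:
L(A) = 2*A
D(W, v) = 24 (D(W, v) = -8*(-3) = -4*(-6) = 24)
J = -23/8 (J = -6 + (⅛)*5² = -6 + (⅛)*25 = -6 + 25/8 = -23/8 ≈ -2.8750)
s = 216 (s = 9*24 = 216)
o(I, k) = -I/4 (o(I, k) = -(8 - 6)*I/8 = -I/4)
S(-49, 92) + o(J, s) = -68 - ¼*(-23/8) = -68 + 23/32 = -2153/32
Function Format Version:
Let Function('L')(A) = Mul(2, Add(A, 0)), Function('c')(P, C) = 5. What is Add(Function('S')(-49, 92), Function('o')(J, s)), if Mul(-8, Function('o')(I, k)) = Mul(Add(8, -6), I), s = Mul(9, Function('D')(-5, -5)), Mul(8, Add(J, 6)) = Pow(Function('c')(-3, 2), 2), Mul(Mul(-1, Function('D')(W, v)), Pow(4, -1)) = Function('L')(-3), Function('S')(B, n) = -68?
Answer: Rational(-2153, 32) ≈ -67.281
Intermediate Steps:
Function('L')(A) = Mul(2, A)
Function('D')(W, v) = 24 (Function('D')(W, v) = Mul(-4, Mul(2, -3)) = Mul(-4, -6) = 24)
J = Rational(-23, 8) (J = Add(-6, Mul(Rational(1, 8), Pow(5, 2))) = Add(-6, Mul(Rational(1, 8), 25)) = Add(-6, Rational(25, 8)) = Rational(-23, 8) ≈ -2.8750)
s = 216 (s = Mul(9, 24) = 216)
Function('o')(I, k) = Mul(Rational(-1, 4), I) (Function('o')(I, k) = Mul(Rational(-1, 8), Mul(Add(8, -6), I)) = Mul(Rational(-1, 8), Mul(2, I)) = Mul(Rational(-1, 4), I))
Add(Function('S')(-49, 92), Function('o')(J, s)) = Add(-68, Mul(Rational(-1, 4), Rational(-23, 8))) = Add(-68, Rational(23, 32)) = Rational(-2153, 32)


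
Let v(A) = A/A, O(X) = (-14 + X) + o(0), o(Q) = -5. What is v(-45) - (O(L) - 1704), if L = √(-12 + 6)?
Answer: 1724 - I*√6 ≈ 1724.0 - 2.4495*I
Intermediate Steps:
L = I*√6 (L = √(-6) = I*√6 ≈ 2.4495*I)
O(X) = -19 + X (O(X) = (-14 + X) - 5 = -19 + X)
v(A) = 1
v(-45) - (O(L) - 1704) = 1 - ((-19 + I*√6) - 1704) = 1 - (-1723 + I*√6) = 1 + (1723 - I*√6) = 1724 - I*√6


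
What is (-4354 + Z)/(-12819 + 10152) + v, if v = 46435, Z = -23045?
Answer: 41289848/889 ≈ 46445.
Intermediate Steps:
(-4354 + Z)/(-12819 + 10152) + v = (-4354 - 23045)/(-12819 + 10152) + 46435 = -27399/(-2667) + 46435 = -27399*(-1/2667) + 46435 = 9133/889 + 46435 = 41289848/889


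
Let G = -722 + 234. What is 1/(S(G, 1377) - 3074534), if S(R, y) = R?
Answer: -1/3075022 ≈ -3.2520e-7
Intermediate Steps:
G = -488
1/(S(G, 1377) - 3074534) = 1/(-488 - 3074534) = 1/(-3075022) = -1/3075022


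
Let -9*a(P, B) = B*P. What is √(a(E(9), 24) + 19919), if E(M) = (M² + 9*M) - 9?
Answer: √19511 ≈ 139.68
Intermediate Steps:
E(M) = -9 + M² + 9*M
a(P, B) = -B*P/9
√(a(E(9), 24) + 19919) = √(-⅑*24*(-9 + 9² + 9*9) + 19919) = √(-⅑*24*(-9 + 81 + 81) + 19919) = √(-⅑*24*153 + 19919) = √(-408 + 19919) = √19511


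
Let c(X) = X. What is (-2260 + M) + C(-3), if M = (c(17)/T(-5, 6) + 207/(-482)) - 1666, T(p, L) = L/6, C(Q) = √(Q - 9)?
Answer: -1884345/482 + 2*I*√3 ≈ -3909.4 + 3.4641*I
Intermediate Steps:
C(Q) = √(-9 + Q)
T(p, L) = L/6 (T(p, L) = L*(⅙) = L/6)
M = -795025/482 (M = (17/(((⅙)*6)) + 207/(-482)) - 1666 = (17/1 + 207*(-1/482)) - 1666 = (17*1 - 207/482) - 1666 = (17 - 207/482) - 1666 = 7987/482 - 1666 = -795025/482 ≈ -1649.4)
(-2260 + M) + C(-3) = (-2260 - 795025/482) + √(-9 - 3) = -1884345/482 + √(-12) = -1884345/482 + 2*I*√3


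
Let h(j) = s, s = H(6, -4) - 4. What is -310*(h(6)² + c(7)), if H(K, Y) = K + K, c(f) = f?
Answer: -22010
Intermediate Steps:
H(K, Y) = 2*K
s = 8 (s = 2*6 - 4 = 12 - 4 = 8)
h(j) = 8
-310*(h(6)² + c(7)) = -310*(8² + 7) = -310*(64 + 7) = -310*71 = -22010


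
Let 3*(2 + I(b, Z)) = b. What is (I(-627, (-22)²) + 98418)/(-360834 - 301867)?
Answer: -98207/662701 ≈ -0.14819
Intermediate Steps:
I(b, Z) = -2 + b/3
(I(-627, (-22)²) + 98418)/(-360834 - 301867) = ((-2 + (⅓)*(-627)) + 98418)/(-360834 - 301867) = ((-2 - 209) + 98418)/(-662701) = (-211 + 98418)*(-1/662701) = 98207*(-1/662701) = -98207/662701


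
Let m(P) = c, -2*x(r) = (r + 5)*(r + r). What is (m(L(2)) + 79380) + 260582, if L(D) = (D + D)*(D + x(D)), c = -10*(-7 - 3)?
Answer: 340062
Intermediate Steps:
x(r) = -r*(5 + r) (x(r) = -(r + 5)*(r + r)/2 = -(5 + r)*2*r/2 = -r*(5 + r))
c = 100 (c = -10*(-10) = 100)
L(D) = 2*D*(D - D*(5 + D)) (L(D) = (D + D)*(D - D*(5 + D)) = (2*D)*(D - D*(5 + D)) = 2*D*(D - D*(5 + D)))
m(P) = 100
(m(L(2)) + 79380) + 260582 = (100 + 79380) + 260582 = 79480 + 260582 = 340062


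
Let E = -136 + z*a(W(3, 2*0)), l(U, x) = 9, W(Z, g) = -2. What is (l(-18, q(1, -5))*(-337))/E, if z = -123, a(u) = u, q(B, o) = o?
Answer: -3033/110 ≈ -27.573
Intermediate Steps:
E = 110 (E = -136 - 123*(-2) = -136 + 246 = 110)
(l(-18, q(1, -5))*(-337))/E = (9*(-337))/110 = -3033*1/110 = -3033/110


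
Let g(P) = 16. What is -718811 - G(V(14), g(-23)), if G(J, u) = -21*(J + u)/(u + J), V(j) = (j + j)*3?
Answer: -718790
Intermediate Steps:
V(j) = 6*j (V(j) = (2*j)*3 = 6*j)
G(J, u) = -21 (G(J, u) = -21*(J + u)/(J + u) = -21*1 = -21)
-718811 - G(V(14), g(-23)) = -718811 - 1*(-21) = -718811 + 21 = -718790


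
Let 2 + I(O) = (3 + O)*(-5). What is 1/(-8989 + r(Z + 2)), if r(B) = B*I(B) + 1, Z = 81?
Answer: -1/44844 ≈ -2.2300e-5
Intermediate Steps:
I(O) = -17 - 5*O (I(O) = -2 + (3 + O)*(-5) = -2 + (-15 - 5*O) = -17 - 5*O)
r(B) = 1 + B*(-17 - 5*B) (r(B) = B*(-17 - 5*B) + 1 = 1 + B*(-17 - 5*B))
1/(-8989 + r(Z + 2)) = 1/(-8989 + (1 - (81 + 2)*(17 + 5*(81 + 2)))) = 1/(-8989 + (1 - 1*83*(17 + 5*83))) = 1/(-8989 + (1 - 1*83*(17 + 415))) = 1/(-8989 + (1 - 1*83*432)) = 1/(-8989 + (1 - 35856)) = 1/(-8989 - 35855) = 1/(-44844) = -1/44844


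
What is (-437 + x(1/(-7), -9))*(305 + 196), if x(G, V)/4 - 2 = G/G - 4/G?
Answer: -156813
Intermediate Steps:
x(G, V) = 12 - 16/G (x(G, V) = 8 + 4*(G/G - 4/G) = 8 + 4*(1 - 4/G) = 8 + (4 - 16/G) = 12 - 16/G)
(-437 + x(1/(-7), -9))*(305 + 196) = (-437 + (12 - 16/(1/(-7))))*(305 + 196) = (-437 + (12 - 16/(-⅐)))*501 = (-437 + (12 - 16*(-7)))*501 = (-437 + (12 + 112))*501 = (-437 + 124)*501 = -313*501 = -156813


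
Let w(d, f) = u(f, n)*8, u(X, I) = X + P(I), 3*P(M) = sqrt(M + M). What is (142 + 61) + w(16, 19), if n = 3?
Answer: 355 + 8*sqrt(6)/3 ≈ 361.53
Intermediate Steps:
P(M) = sqrt(2)*sqrt(M)/3 (P(M) = sqrt(M + M)/3 = sqrt(2*M)/3 = (sqrt(2)*sqrt(M))/3 = sqrt(2)*sqrt(M)/3)
u(X, I) = X + sqrt(2)*sqrt(I)/3
w(d, f) = 8*f + 8*sqrt(6)/3 (w(d, f) = (f + sqrt(2)*sqrt(3)/3)*8 = (f + sqrt(6)/3)*8 = 8*f + 8*sqrt(6)/3)
(142 + 61) + w(16, 19) = (142 + 61) + (8*19 + 8*sqrt(6)/3) = 203 + (152 + 8*sqrt(6)/3) = 355 + 8*sqrt(6)/3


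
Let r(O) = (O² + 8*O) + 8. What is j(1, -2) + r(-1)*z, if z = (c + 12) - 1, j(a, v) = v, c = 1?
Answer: 10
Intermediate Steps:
r(O) = 8 + O² + 8*O
z = 12 (z = (1 + 12) - 1 = 13 - 1 = 12)
j(1, -2) + r(-1)*z = -2 + (8 + (-1)² + 8*(-1))*12 = -2 + (8 + 1 - 8)*12 = -2 + 1*12 = -2 + 12 = 10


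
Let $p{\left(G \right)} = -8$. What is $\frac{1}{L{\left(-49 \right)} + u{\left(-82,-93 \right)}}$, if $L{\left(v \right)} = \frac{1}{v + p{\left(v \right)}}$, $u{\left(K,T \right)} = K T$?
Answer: $\frac{57}{434681} \approx 0.00013113$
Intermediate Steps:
$L{\left(v \right)} = \frac{1}{-8 + v}$ ($L{\left(v \right)} = \frac{1}{v - 8} = \frac{1}{-8 + v}$)
$\frac{1}{L{\left(-49 \right)} + u{\left(-82,-93 \right)}} = \frac{1}{\frac{1}{-8 - 49} - -7626} = \frac{1}{\frac{1}{-57} + 7626} = \frac{1}{- \frac{1}{57} + 7626} = \frac{1}{\frac{434681}{57}} = \frac{57}{434681}$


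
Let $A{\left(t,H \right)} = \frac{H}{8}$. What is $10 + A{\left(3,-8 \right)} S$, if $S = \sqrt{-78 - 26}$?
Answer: $10 - 2 i \sqrt{26} \approx 10.0 - 10.198 i$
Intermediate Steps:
$A{\left(t,H \right)} = \frac{H}{8}$ ($A{\left(t,H \right)} = H \frac{1}{8} = \frac{H}{8}$)
$S = 2 i \sqrt{26}$ ($S = \sqrt{-104} = 2 i \sqrt{26} \approx 10.198 i$)
$10 + A{\left(3,-8 \right)} S = 10 + \frac{1}{8} \left(-8\right) 2 i \sqrt{26} = 10 - 2 i \sqrt{26}$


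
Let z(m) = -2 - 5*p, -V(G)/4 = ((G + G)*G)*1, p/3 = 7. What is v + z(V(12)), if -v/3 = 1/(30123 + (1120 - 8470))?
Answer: -812238/7591 ≈ -107.00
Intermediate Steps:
p = 21 (p = 3*7 = 21)
v = -1/7591 (v = -3/(30123 + (1120 - 8470)) = -3/(30123 - 7350) = -3/22773 = -3*1/22773 = -1/7591 ≈ -0.00013173)
V(G) = -8*G² (V(G) = -4*(G + G)*G = -4*(2*G)*G = -4*2*G² = -8*G²)
z(m) = -107 (z(m) = -2 - 5*21 = -2 - 105 = -107)
v + z(V(12)) = -1/7591 - 107 = -812238/7591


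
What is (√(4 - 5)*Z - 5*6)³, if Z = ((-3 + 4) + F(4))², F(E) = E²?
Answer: 7489890 - 23357269*I ≈ 7.4899e+6 - 2.3357e+7*I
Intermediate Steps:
Z = 289 (Z = ((-3 + 4) + 4²)² = (1 + 16)² = 17² = 289)
(√(4 - 5)*Z - 5*6)³ = (√(4 - 5)*289 - 5*6)³ = (√(-1)*289 - 30)³ = (I*289 - 30)³ = (289*I - 30)³ = (-30 + 289*I)³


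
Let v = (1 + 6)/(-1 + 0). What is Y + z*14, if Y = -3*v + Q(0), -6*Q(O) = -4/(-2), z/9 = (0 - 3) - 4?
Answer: -2584/3 ≈ -861.33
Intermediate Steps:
z = -63 (z = 9*((0 - 3) - 4) = 9*(-3 - 4) = 9*(-7) = -63)
Q(O) = -1/3 (Q(O) = -(-2)/(3*(-2)) = -(-2)*(-1)/(3*2) = -1/6*2 = -1/3)
v = -7 (v = 7/(-1) = 7*(-1) = -7)
Y = 62/3 (Y = -3*(-7) - 1/3 = 21 - 1/3 = 62/3 ≈ 20.667)
Y + z*14 = 62/3 - 63*14 = 62/3 - 882 = -2584/3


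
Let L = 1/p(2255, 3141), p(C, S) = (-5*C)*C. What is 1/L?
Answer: -25425125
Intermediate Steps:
p(C, S) = -5*C**2
L = -1/25425125 (L = 1/(-5*2255**2) = 1/(-5*5085025) = 1/(-25425125) = -1/25425125 ≈ -3.9331e-8)
1/L = 1/(-1/25425125) = -25425125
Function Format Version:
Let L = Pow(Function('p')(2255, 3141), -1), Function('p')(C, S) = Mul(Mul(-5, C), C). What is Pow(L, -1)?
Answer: -25425125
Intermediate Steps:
Function('p')(C, S) = Mul(-5, Pow(C, 2))
L = Rational(-1, 25425125) (L = Pow(Mul(-5, Pow(2255, 2)), -1) = Pow(Mul(-5, 5085025), -1) = Pow(-25425125, -1) = Rational(-1, 25425125) ≈ -3.9331e-8)
Pow(L, -1) = Pow(Rational(-1, 25425125), -1) = -25425125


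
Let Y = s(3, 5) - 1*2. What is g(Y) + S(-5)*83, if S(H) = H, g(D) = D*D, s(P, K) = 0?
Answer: -411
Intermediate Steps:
Y = -2 (Y = 0 - 1*2 = 0 - 2 = -2)
g(D) = D²
g(Y) + S(-5)*83 = (-2)² - 5*83 = 4 - 415 = -411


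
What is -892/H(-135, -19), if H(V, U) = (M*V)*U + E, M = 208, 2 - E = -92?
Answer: -446/266807 ≈ -0.0016716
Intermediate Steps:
E = 94 (E = 2 - 1*(-92) = 2 + 92 = 94)
H(V, U) = 94 + 208*U*V (H(V, U) = (208*V)*U + 94 = 208*U*V + 94 = 94 + 208*U*V)
-892/H(-135, -19) = -892/(94 + 208*(-19)*(-135)) = -892/(94 + 533520) = -892/533614 = -892*1/533614 = -446/266807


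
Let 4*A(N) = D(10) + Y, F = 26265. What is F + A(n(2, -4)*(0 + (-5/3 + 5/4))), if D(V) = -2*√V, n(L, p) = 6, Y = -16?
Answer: 26261 - √10/2 ≈ 26259.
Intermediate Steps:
A(N) = -4 - √10/2 (A(N) = (-2*√10 - 16)/4 = (-16 - 2*√10)/4 = -4 - √10/2)
F + A(n(2, -4)*(0 + (-5/3 + 5/4))) = 26265 + (-4 - √10/2) = 26261 - √10/2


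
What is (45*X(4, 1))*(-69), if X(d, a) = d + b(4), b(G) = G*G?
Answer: -62100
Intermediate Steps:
b(G) = G²
X(d, a) = 16 + d (X(d, a) = d + 4² = d + 16 = 16 + d)
(45*X(4, 1))*(-69) = (45*(16 + 4))*(-69) = (45*20)*(-69) = 900*(-69) = -62100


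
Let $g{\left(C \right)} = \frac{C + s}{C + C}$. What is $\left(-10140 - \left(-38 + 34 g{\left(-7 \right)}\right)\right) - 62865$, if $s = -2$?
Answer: $- \frac{510922}{7} \approx -72989.0$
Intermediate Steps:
$g{\left(C \right)} = \frac{-2 + C}{2 C}$ ($g{\left(C \right)} = \frac{C - 2}{C + C} = \frac{-2 + C}{2 C}$)
$\left(-10140 - \left(-38 + 34 g{\left(-7 \right)}\right)\right) - 62865 = \left(-10140 + \left(38 - 34 \frac{-2 - 7}{2 \left(-7\right)}\right)\right) - 62865 = \left(-10140 + \left(38 - 34 \cdot \frac{1}{2} \left(- \frac{1}{7}\right) \left(-9\right)\right)\right) - 62865 = \left(-10140 + \left(38 - \frac{153}{7}\right)\right) - 62865 = \left(-10140 + \frac{113}{7}\right) - 62865 = - \frac{70867}{7} - 62865 = - \frac{510922}{7}$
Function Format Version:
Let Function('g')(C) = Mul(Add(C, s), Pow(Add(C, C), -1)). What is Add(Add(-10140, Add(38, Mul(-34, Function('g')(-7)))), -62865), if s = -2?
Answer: Rational(-510922, 7) ≈ -72989.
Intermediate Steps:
Function('g')(C) = Mul(Rational(1, 2), Pow(C, -1), Add(-2, C)) (Function('g')(C) = Mul(Add(C, -2), Pow(Add(C, C), -1)) = Mul(Add(-2, C), Pow(Mul(2, C), -1)) = Mul(Add(-2, C), Mul(Rational(1, 2), Pow(C, -1))) = Mul(Rational(1, 2), Pow(C, -1), Add(-2, C)))
Add(Add(-10140, Add(38, Mul(-34, Function('g')(-7)))), -62865) = Add(Add(-10140, Add(38, Mul(-34, Mul(Rational(1, 2), Pow(-7, -1), Add(-2, -7))))), -62865) = Add(Add(-10140, Add(38, Mul(-34, Mul(Rational(1, 2), Rational(-1, 7), -9)))), -62865) = Add(Add(-10140, Add(38, Mul(-34, Rational(9, 14)))), -62865) = Add(Add(-10140, Add(38, Rational(-153, 7))), -62865) = Add(Add(-10140, Rational(113, 7)), -62865) = Add(Rational(-70867, 7), -62865) = Rational(-510922, 7)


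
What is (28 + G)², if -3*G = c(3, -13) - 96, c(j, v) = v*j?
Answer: 5329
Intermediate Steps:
c(j, v) = j*v
G = 45 (G = -(3*(-13) - 96)/3 = -(-39 - 96)/3 = -⅓*(-135) = 45)
(28 + G)² = (28 + 45)² = 73² = 5329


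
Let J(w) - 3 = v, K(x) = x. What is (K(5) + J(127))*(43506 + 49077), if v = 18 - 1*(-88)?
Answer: 10554462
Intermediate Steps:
v = 106 (v = 18 + 88 = 106)
J(w) = 109 (J(w) = 3 + 106 = 109)
(K(5) + J(127))*(43506 + 49077) = (5 + 109)*(43506 + 49077) = 114*92583 = 10554462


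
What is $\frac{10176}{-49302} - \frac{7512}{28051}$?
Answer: $- \frac{109300600}{230495067} \approx -0.4742$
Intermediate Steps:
$\frac{10176}{-49302} - \frac{7512}{28051} = 10176 \left(- \frac{1}{49302}\right) - \frac{7512}{28051} = - \frac{1696}{8217} - \frac{7512}{28051} = - \frac{109300600}{230495067}$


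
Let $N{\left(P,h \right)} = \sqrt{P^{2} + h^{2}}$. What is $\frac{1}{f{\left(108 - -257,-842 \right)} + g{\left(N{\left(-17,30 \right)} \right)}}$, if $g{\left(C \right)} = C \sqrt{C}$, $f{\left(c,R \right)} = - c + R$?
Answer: $- \frac{1758416743}{2120728094532} - \frac{1456849 \cdot 1189^{\frac{3}{4}}}{2120728094532} - \frac{1435123 \sqrt{1189}}{2120728094532} - \frac{1413721 \sqrt[4]{1189}}{2120728094532} \approx -0.0009955$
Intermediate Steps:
$f{\left(c,R \right)} = R - c$
$g{\left(C \right)} = C^{\frac{3}{2}}$
$\frac{1}{f{\left(108 - -257,-842 \right)} + g{\left(N{\left(-17,30 \right)} \right)}} = \frac{1}{\left(-842 - \left(108 - -257\right)\right) + \left(\sqrt{\left(-17\right)^{2} + 30^{2}}\right)^{\frac{3}{2}}} = \frac{1}{\left(-842 - \left(108 + 257\right)\right) + \left(\sqrt{289 + 900}\right)^{\frac{3}{2}}} = \frac{1}{\left(-842 - 365\right) + \left(\sqrt{1189}\right)^{\frac{3}{2}}} = \frac{1}{\left(-842 - 365\right) + 1189^{\frac{3}{4}}} = \frac{1}{-1207 + 1189^{\frac{3}{4}}}$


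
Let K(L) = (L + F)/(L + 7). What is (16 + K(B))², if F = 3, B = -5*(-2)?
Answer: 81225/289 ≈ 281.06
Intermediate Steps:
B = 10
K(L) = (3 + L)/(7 + L) (K(L) = (L + 3)/(L + 7) = (3 + L)/(7 + L))
(16 + K(B))² = (16 + (3 + 10)/(7 + 10))² = (16 + 13/17)² = (285/17)² = 81225/289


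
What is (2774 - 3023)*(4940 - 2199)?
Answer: -682509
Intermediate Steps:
(2774 - 3023)*(4940 - 2199) = -249*2741 = -682509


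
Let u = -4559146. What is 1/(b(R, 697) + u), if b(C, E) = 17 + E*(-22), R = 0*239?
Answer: -1/4574463 ≈ -2.1860e-7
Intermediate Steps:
R = 0
b(C, E) = 17 - 22*E
1/(b(R, 697) + u) = 1/((17 - 22*697) - 4559146) = 1/((17 - 15334) - 4559146) = 1/(-15317 - 4559146) = 1/(-4574463) = -1/4574463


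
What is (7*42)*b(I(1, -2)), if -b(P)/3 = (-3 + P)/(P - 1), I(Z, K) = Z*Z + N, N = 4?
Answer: -441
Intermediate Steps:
I(Z, K) = 4 + Z² (I(Z, K) = Z*Z + 4 = Z² + 4 = 4 + Z²)
b(P) = -3*(-3 + P)/(-1 + P) (b(P) = -3*(-3 + P)/(P - 1) = -3*(-3 + P)/(-1 + P))
(7*42)*b(I(1, -2)) = (7*42)*(3*(3 - (4 + 1²))/(-1 + (4 + 1²))) = 294*(3*(3 - (4 + 1))/(-1 + (4 + 1))) = 294*(3*(3 - 1*5)/(-1 + 5)) = 294*(3*(3 - 5)/4) = 294*(3*(¼)*(-2)) = 294*(-3/2) = -441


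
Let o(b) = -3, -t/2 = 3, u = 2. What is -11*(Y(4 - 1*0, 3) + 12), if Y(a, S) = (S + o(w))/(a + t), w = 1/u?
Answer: -132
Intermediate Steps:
t = -6 (t = -2*3 = -6)
w = ½ (w = 1/2 = ½ ≈ 0.50000)
Y(a, S) = (-3 + S)/(-6 + a) (Y(a, S) = (S - 3)/(a - 6) = (-3 + S)/(-6 + a))
-11*(Y(4 - 1*0, 3) + 12) = -11*((-3 + 3)/(-6 + (4 - 1*0)) + 12) = -11*(0/(-6 + (4 + 0)) + 12) = -11*(0/(-6 + 4) + 12) = -11*(0/(-2) + 12) = -11*(-½*0 + 12) = -11*(0 + 12) = -11*12 = -132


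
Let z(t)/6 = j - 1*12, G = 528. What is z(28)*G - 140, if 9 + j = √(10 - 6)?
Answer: -60332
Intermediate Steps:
j = -7 (j = -9 + √(10 - 6) = -9 + √4 = -9 + 2 = -7)
z(t) = -114 (z(t) = 6*(-7 - 1*12) = 6*(-7 - 12) = 6*(-19) = -114)
z(28)*G - 140 = -114*528 - 140 = -60192 - 140 = -60332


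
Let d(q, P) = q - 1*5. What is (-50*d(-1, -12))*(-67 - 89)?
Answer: -46800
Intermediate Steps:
d(q, P) = -5 + q (d(q, P) = q - 5 = -5 + q)
(-50*d(-1, -12))*(-67 - 89) = (-50*(-5 - 1))*(-67 - 89) = -50*(-6)*(-156) = 300*(-156) = -46800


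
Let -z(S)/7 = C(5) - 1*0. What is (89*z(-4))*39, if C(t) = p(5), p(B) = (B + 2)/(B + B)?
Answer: -170079/10 ≈ -17008.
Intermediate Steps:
p(B) = (2 + B)/(2*B) (p(B) = (2 + B)/((2*B)) = (2 + B)*(1/(2*B)) = (2 + B)/(2*B))
C(t) = 7/10 (C(t) = (1/2)*(2 + 5)/5 = (1/2)*(1/5)*7 = 7/10)
z(S) = -49/10 (z(S) = -7*(7/10 - 1*0) = -7*(7/10 + 0) = -7*7/10 = -49/10)
(89*z(-4))*39 = (89*(-49/10))*39 = -4361/10*39 = -170079/10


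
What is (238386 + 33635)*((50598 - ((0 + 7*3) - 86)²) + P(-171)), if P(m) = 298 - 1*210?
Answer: 12638367681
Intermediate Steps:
P(m) = 88 (P(m) = 298 - 210 = 88)
(238386 + 33635)*((50598 - ((0 + 7*3) - 86)²) + P(-171)) = (238386 + 33635)*((50598 - ((0 + 7*3) - 86)²) + 88) = 272021*((50598 - ((0 + 21) - 86)²) + 88) = 272021*((50598 - (21 - 86)²) + 88) = 272021*((50598 - 1*(-65)²) + 88) = 272021*((50598 - 1*4225) + 88) = 272021*((50598 - 4225) + 88) = 272021*(46373 + 88) = 272021*46461 = 12638367681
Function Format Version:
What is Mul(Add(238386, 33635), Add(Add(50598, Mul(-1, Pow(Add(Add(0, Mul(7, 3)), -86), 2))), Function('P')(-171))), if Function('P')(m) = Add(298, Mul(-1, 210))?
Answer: 12638367681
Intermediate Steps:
Function('P')(m) = 88 (Function('P')(m) = Add(298, -210) = 88)
Mul(Add(238386, 33635), Add(Add(50598, Mul(-1, Pow(Add(Add(0, Mul(7, 3)), -86), 2))), Function('P')(-171))) = Mul(Add(238386, 33635), Add(Add(50598, Mul(-1, Pow(Add(Add(0, Mul(7, 3)), -86), 2))), 88)) = Mul(272021, Add(Add(50598, Mul(-1, Pow(Add(Add(0, 21), -86), 2))), 88)) = Mul(272021, Add(Add(50598, Mul(-1, Pow(Add(21, -86), 2))), 88)) = Mul(272021, Add(Add(50598, Mul(-1, Pow(-65, 2))), 88)) = Mul(272021, Add(Add(50598, Mul(-1, 4225)), 88)) = Mul(272021, Add(Add(50598, -4225), 88)) = Mul(272021, Add(46373, 88)) = Mul(272021, 46461) = 12638367681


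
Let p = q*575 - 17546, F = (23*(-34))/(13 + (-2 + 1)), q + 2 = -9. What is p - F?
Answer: -142835/6 ≈ -23806.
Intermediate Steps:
q = -11 (q = -2 - 9 = -11)
F = -391/6 (F = -782/(13 - 1) = -782/12 = -782*1/12 = -391/6 ≈ -65.167)
p = -23871 (p = -11*575 - 17546 = -6325 - 17546 = -23871)
p - F = -23871 - 1*(-391/6) = -23871 + 391/6 = -142835/6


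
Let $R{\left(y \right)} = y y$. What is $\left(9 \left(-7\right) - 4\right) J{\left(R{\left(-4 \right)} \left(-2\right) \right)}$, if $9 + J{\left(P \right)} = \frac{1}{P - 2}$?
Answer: $\frac{20569}{34} \approx 604.97$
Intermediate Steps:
$R{\left(y \right)} = y^{2}$
$J{\left(P \right)} = -9 + \frac{1}{-2 + P}$ ($J{\left(P \right)} = -9 + \frac{1}{P - 2} = -9 + \frac{1}{-2 + P}$)
$\left(9 \left(-7\right) - 4\right) J{\left(R{\left(-4 \right)} \left(-2\right) \right)} = \left(9 \left(-7\right) - 4\right) \frac{19 - 9 \left(-4\right)^{2} \left(-2\right)}{-2 + \left(-4\right)^{2} \left(-2\right)} = \left(-63 - 4\right) \frac{19 - 9 \cdot 16 \left(-2\right)}{-2 + 16 \left(-2\right)} = - 67 \frac{19 - -288}{-2 - 32} = - 67 \frac{19 + 288}{-34} = - 67 \left(\left(- \frac{1}{34}\right) 307\right) = \left(-67\right) \left(- \frac{307}{34}\right) = \frac{20569}{34}$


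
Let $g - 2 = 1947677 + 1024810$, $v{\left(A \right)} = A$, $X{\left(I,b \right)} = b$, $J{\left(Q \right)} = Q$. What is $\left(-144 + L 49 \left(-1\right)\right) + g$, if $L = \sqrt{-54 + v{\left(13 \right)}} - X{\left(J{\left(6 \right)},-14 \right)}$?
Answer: $2971659 - 49 i \sqrt{41} \approx 2.9717 \cdot 10^{6} - 313.75 i$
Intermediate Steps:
$g = 2972489$ ($g = 2 + \left(1947677 + 1024810\right) = 2 + 2972487 = 2972489$)
$L = 14 + i \sqrt{41}$ ($L = \sqrt{-54 + 13} - -14 = \sqrt{-41} + 14 = i \sqrt{41} + 14 = 14 + i \sqrt{41} \approx 14.0 + 6.4031 i$)
$\left(-144 + L 49 \left(-1\right)\right) + g = \left(-144 + \left(14 + i \sqrt{41}\right) 49 \left(-1\right)\right) + 2972489 = \left(-144 + \left(14 + i \sqrt{41}\right) \left(-49\right)\right) + 2972489 = \left(-144 - \left(686 + 49 i \sqrt{41}\right)\right) + 2972489 = \left(-830 - 49 i \sqrt{41}\right) + 2972489 = 2971659 - 49 i \sqrt{41}$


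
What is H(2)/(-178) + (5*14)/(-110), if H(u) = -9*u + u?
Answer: -535/979 ≈ -0.54648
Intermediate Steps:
H(u) = -8*u
H(2)/(-178) + (5*14)/(-110) = -8*2/(-178) + (5*14)/(-110) = -16*(-1/178) + 70*(-1/110) = 8/89 - 7/11 = -535/979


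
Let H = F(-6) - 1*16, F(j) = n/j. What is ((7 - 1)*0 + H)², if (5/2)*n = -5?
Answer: 2209/9 ≈ 245.44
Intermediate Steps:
n = -2 (n = (⅖)*(-5) = -2)
F(j) = -2/j
H = -47/3 (H = -2/(-6) - 1*16 = -2*(-⅙) - 16 = ⅓ - 16 = -47/3 ≈ -15.667)
((7 - 1)*0 + H)² = ((7 - 1)*0 - 47/3)² = (6*0 - 47/3)² = (0 - 47/3)² = (-47/3)² = 2209/9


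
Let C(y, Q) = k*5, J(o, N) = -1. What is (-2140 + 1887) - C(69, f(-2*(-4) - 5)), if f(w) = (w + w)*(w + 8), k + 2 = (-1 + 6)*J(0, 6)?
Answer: -218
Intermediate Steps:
k = -7 (k = -2 + (-1 + 6)*(-1) = -2 + 5*(-1) = -2 - 5 = -7)
f(w) = 2*w*(8 + w) (f(w) = (2*w)*(8 + w) = 2*w*(8 + w))
C(y, Q) = -35 (C(y, Q) = -7*5 = -35)
(-2140 + 1887) - C(69, f(-2*(-4) - 5)) = (-2140 + 1887) - 1*(-35) = -253 + 35 = -218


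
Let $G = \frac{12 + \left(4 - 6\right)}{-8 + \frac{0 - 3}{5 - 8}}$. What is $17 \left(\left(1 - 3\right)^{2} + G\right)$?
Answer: $\frac{306}{7} \approx 43.714$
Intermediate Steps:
$G = - \frac{10}{7}$ ($G = \frac{12 - 2}{-8 - \frac{3}{-3}} = \frac{10}{-8 - -1} = \frac{10}{-8 + 1} = \frac{10}{-7} = 10 \left(- \frac{1}{7}\right) = - \frac{10}{7} \approx -1.4286$)
$17 \left(\left(1 - 3\right)^{2} + G\right) = 17 \left(\left(1 - 3\right)^{2} - \frac{10}{7}\right) = 17 \left(\left(-2\right)^{2} - \frac{10}{7}\right) = 17 \left(4 - \frac{10}{7}\right) = 17 \cdot \frac{18}{7} = \frac{306}{7}$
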